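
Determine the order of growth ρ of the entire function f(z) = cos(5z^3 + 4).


Write cos(w) = (e^{iw} ± e^{−iw})/(2 or 2i), so |cos(w)| ≤ e^{|w|}. With w = 5z^3 + 4, |w| ≤ 5r^3 + 4 on |z|=r, giving M(r) ≤ e^{5r^3 + 4} and ρ ≤ 3. For the lower bound, choose z on |z|=r with 5z^3 purely imaginary of modulus 5r^3; then |cos(5z^3 + 4)| grows like e^{5r^3}/2, so ρ ≥ 3. Hence ρ = 3.
Therefore ρ = 3.

Order ρ = 3.


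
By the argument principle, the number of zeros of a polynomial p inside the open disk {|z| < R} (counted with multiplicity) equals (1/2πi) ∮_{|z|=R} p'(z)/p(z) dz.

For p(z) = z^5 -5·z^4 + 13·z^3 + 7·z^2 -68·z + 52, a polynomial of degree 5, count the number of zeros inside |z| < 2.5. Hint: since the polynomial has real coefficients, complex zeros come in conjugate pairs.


The zeros of p are: -2, 1, 2, (2 + 3i), (2 - 3i).
Their magnitudes are: 2, 1, 2, 3.606, 3.606.
Zeros with |z| < R = 2.5: -2, 1, 2.
Count = 3.
By the argument principle, (1/2πi) ∮_{|z|=R} p'(z)/p(z) dz equals exactly this count.

Number of zeros inside |z| < 2.5: 3.


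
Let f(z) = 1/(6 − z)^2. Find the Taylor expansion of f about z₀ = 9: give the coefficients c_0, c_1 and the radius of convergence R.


Let w = z − z₀, so z = z₀ + w.
Then 6 − z = 6 − (z₀ + w) = (6 − z₀) − w = -3 − w.
f(z) = 1/(-3 − w)^2 = (1/(-3)^2) · (1 − w/(-3))^{−2}.
By the binomial series (1−u)^{−2} = Σ_{n≥0} C(n+1, 1) u^n for |u|<1, with u = w/(-3):
  c_n = C(n+1, 1) / (-3)^(n+2).
  c_0 = 1/(-3)^2 = 1/9.
  c_1 = 2/(-3)^3 = -2/27.
The series is valid for |w/d| < 1, i.e. |z − z₀| < |d|.
Radius of convergence: R = |6 − z₀| = |-3| = 3 (distance from z₀ to the singularity z = 6).

c_0 = 1/9, c_1 = -2/27; R = 3.


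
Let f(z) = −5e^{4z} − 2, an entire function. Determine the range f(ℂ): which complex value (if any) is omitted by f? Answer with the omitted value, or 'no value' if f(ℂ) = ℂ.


Little Picard bounds the complement of f(ℂ) to at most one point.
e^{4z} is never zero on ℂ, so -5·e^{4z} takes every value in ℂ ∖ {0}. Adding -2 shifts the range to ℂ ∖ {-2}. Thus f omits exactly the value -2.

Omitted value: -2.


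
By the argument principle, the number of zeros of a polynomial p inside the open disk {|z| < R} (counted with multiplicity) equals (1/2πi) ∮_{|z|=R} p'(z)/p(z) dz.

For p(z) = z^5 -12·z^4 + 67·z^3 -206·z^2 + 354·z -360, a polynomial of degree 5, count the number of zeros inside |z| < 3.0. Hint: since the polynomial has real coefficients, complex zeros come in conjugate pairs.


The zeros of p are: 4, (1 + 2i), (1 - 2i), (3 + 3i), (3 - 3i).
Their magnitudes are: 4, 2.236, 2.236, 4.243, 4.243.
Zeros with |z| < R = 3.0: (1 + 2i), (1 - 2i).
Count = 2.
By the argument principle, (1/2πi) ∮_{|z|=R} p'(z)/p(z) dz equals exactly this count.

Number of zeros inside |z| < 3.0: 2.


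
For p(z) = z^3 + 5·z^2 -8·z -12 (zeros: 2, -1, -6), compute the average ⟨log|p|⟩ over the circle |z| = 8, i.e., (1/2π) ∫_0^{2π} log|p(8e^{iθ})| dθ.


Zeros: -6, -1, 2; r = 8.
Inside |z| < r: -6, -1, 2. Outside (|z| ≥ r): ∅.
p(0) = -12, so log|p(0)| = log(12) = 2.4849.
Apply Jensen: I(r) = log|p(0)| + Σ_k log(r/|z_k|), summed over zeros inside |z| < r.
  log(r/|z_k|) for z_k = 2: log(8/2) = 1.3863
  log(r/|z_k|) for z_k = -1: log(8/1) = 2.0794
  log(r/|z_k|) for z_k = -6: log(8/6) = 0.2877
Sum over inside zeros: 3.7534.
I(r) = log|p(0)| + (inside sum) = 2.4849 + 3.7534 = 6.2383.
Closed form (all zeros inside, monic): I(r) = n·log(r) = 3·log(8) = 6.2383. ✓

I(r) ≈ 6.2383.


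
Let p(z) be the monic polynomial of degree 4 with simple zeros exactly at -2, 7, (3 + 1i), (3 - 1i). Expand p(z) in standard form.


The polynomial is p(z) = ∏_{α ∈ S} (z − α), where S = {-2, 7, (3 + 1i), (3 - 1i)}.
Expanding the product yields: p(z) = z^4 -11·z^3 + 26·z^2 + 34·z -140.
Note conjugate pairs combine to real quadratics: (z − (3+1i))(z − (3−1i)) = z² − 6z + 10.
The resulting polynomial has degree 4 and real coefficients as required.

p(z) = z^4 -11·z^3 + 26·z^2 + 34·z -140.


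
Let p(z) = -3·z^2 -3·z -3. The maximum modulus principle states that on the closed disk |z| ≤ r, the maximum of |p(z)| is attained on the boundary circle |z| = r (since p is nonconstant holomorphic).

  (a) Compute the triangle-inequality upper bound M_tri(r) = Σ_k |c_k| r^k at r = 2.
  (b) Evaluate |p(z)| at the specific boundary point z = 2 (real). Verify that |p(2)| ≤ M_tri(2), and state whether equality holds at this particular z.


Coefficients: c_0 = -3, c_1 = -3, c_2 = -3. Radius r = 2.
Part (a). Triangle bound: M_tri(r) = Σ_k |c_k| r^k
  = |-3|·2^0 + |-3|·2^1 + |-3|·2^2
  = 3 + 6 + 12 = 21.
This bounds M(r) := max_{|z|=r} |p(z)| from above; equality holds iff all terms c_k z^k can be made to align in phase at a single z on |z|=r.
Part (b). At z = 2 (real, on the circle |z| = r):
  p(2) = (-3)·2^0 + (-3)·2^1 + (-3)·2^2 = -21.
  |p(2)| = 21.
Since all nonzero coefficients share the same sign, |p(2)| = 21 = M_tri(2); the triangle bound is attained at z = 2, so in fact M(r) = 21.

M_tri(2) = 21; |p(2)| = 21; equality at z=2: yes.


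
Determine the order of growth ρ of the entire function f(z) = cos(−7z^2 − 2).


Write cos(w) = (e^{iw} ± e^{−iw})/(2 or 2i), so |cos(w)| ≤ e^{|w|}. With w = −7z^2 − 2, |w| ≤ 7r^2 + 2 on |z|=r, giving M(r) ≤ e^{7r^2 + 2} and ρ ≤ 2. For the lower bound, choose z on |z|=r with -7z^2 purely imaginary of modulus 7r^2; then |cos(−7z^2 − 2)| grows like e^{7r^2}/2, so ρ ≥ 2. Hence ρ = 2.
Therefore ρ = 2.

Order ρ = 2.


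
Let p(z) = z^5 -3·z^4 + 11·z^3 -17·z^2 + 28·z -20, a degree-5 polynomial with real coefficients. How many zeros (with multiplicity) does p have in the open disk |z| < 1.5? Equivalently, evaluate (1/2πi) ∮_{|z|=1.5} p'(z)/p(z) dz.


The zeros of p are: (0 + 2i), (0 - 2i), 1, (1 + 2i), (1 - 2i).
Their magnitudes are: 2, 2, 1, 2.236, 2.236.
Zeros with |z| < R = 1.5: 1.
Count = 1.
By the argument principle, (1/2πi) ∮_{|z|=R} p'(z)/p(z) dz equals exactly this count.

Number of zeros inside |z| < 1.5: 1.


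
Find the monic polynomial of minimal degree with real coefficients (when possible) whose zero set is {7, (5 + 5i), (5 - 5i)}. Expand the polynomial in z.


The polynomial is p(z) = ∏_{α ∈ S} (z − α), where S = {7, (5 + 5i), (5 - 5i)}.
Expanding the product yields: p(z) = z^3 -17·z^2 + 120·z -350.
Note conjugate pairs combine to real quadratics: (z − (5+5i))(z − (5−5i)) = z² − 10z + 50.
The resulting polynomial has degree 3 and real coefficients as required.

p(z) = z^3 -17·z^2 + 120·z -350.


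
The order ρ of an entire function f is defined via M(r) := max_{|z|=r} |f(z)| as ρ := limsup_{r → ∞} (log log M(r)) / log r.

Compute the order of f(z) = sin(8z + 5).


sin(w) is a linear combination of e^{iw} and e^{−iw} (or e^w, e^{−w} in the hyperbolic case), so |sin(w)| ≤ e^{|w|}. With w = 8z + 5, |w| ≤ 8|z| + 5 = 8r + 5 on |z| = r, giving M(r) ≤ e^{8r + 5}, so ρ ≤ 1. On a suitable ray (z = it for sin/cos; z = t for sinh/cosh, t real → ∞), |sin(8z + 5)| grows like e^{8|t|}/2, so ρ ≥ 1. Hence ρ = 1.
Therefore ρ = 1.

Order ρ = 1.


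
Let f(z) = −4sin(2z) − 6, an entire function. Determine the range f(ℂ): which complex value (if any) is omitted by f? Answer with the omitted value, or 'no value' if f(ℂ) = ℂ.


Little Picard bounds the complement of f(ℂ) to at most one point.
sin is entire and surjective onto ℂ: for every w ∈ ℂ, sin(ζ) = w has a solution ζ ∈ ℂ (e.g., via the complex inverse arcsin). With ζ = 2z this gives z = ζ/(2). Then -4·sin(2z) takes every value in -4·ℂ = ℂ, and adding -6 is a bijection of ℂ. So f is surjective and omits no value. (Note: only on the real line is sin bounded by [−1, 1].)

Omitted value: no value.


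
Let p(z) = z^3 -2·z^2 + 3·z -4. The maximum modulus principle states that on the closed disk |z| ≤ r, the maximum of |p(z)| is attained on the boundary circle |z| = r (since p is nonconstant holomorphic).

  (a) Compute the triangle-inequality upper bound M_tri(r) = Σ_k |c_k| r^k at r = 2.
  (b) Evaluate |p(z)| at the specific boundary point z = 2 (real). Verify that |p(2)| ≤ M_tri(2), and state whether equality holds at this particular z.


Coefficients: c_0 = -4, c_1 = 3, c_2 = -2, c_3 = 1. Radius r = 2.
Part (a). Triangle bound: M_tri(r) = Σ_k |c_k| r^k
  = |-4|·2^0 + |3|·2^1 + |-2|·2^2 + |1|·2^3
  = 4 + 6 + 8 + 8 = 26.
This bounds M(r) := max_{|z|=r} |p(z)| from above; equality holds iff all terms c_k z^k can be made to align in phase at a single z on |z|=r.
Part (b). At z = 2 (real, on the circle |z| = r):
  p(2) = (-4)·2^0 + (3)·2^1 + (-2)·2^2 + (1)·2^3 = 2.
  |p(2)| = 2.
Check: |p(2)| = 2 ≤ 26 = M_tri(2). ✓ Equality does not hold at z = 2 (the coefficients have mixed signs, so the terms do not all align in phase there).

M_tri(2) = 26; |p(2)| = 2; equality at z=2: no.


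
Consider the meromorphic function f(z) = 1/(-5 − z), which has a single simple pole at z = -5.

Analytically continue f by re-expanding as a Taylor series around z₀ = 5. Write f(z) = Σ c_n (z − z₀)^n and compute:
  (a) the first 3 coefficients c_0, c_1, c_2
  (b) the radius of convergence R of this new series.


Let w = z − z₀, so z = z₀ + w.
Then -5 − z = -5 − (z₀ + w) = (-5 − z₀) − w = -10 − w.
f(z) = 1/(-10 − w) = (1/(-10)) · 1/(1 − w/(-10)) = Σ_{n≥0} w^n / (-10)^(n+1).
So c_n = 1/(-10)^(n+1):
  c_0 = 1/(-10)^1 = -1/10.
  c_1 = 1/(-10)^2 = 1/100.
  c_2 = 1/(-10)^3 = -1/1000.
The series is valid for |w/d| < 1, i.e. |z − z₀| < |d|.
Radius of convergence: R = |-5 − z₀| = |-10| = 10 (distance from z₀ to the singularity z = -5).

c_0 = -1/10, c_1 = 1/100, c_2 = -1/1000; R = 10.


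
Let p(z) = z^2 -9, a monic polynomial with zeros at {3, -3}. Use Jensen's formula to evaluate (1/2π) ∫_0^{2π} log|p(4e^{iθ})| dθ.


Zeros: -3, 3; r = 4.
Inside |z| < r: -3, 3. Outside (|z| ≥ r): ∅.
p(0) = -9, so log|p(0)| = log(9) = 2.1972.
Apply Jensen: I(r) = log|p(0)| + Σ_k log(r/|z_k|), summed over zeros inside |z| < r.
  log(r/|z_k|) for z_k = 3: log(4/3) = 0.2877
  log(r/|z_k|) for z_k = -3: log(4/3) = 0.2877
Sum over inside zeros: 0.5754.
I(r) = log|p(0)| + (inside sum) = 2.1972 + 0.5754 = 2.7726.
Closed form (all zeros inside, monic): I(r) = n·log(r) = 2·log(4) = 2.7726. ✓

I(r) ≈ 2.7726.


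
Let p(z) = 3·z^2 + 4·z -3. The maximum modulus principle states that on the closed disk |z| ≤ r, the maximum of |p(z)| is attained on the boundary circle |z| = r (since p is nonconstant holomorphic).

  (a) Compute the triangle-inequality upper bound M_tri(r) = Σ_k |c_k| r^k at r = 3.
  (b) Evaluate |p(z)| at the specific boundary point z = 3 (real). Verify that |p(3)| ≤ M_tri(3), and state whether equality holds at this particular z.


Coefficients: c_0 = -3, c_1 = 4, c_2 = 3. Radius r = 3.
Part (a). Triangle bound: M_tri(r) = Σ_k |c_k| r^k
  = |-3|·3^0 + |4|·3^1 + |3|·3^2
  = 3 + 12 + 27 = 42.
This bounds M(r) := max_{|z|=r} |p(z)| from above; equality holds iff all terms c_k z^k can be made to align in phase at a single z on |z|=r.
Part (b). At z = 3 (real, on the circle |z| = r):
  p(3) = (-3)·3^0 + (4)·3^1 + (3)·3^2 = 36.
  |p(3)| = 36.
Check: |p(3)| = 36 ≤ 42 = M_tri(3). ✓ Equality does not hold at z = 3 (the coefficients have mixed signs, so the terms do not all align in phase there).

M_tri(3) = 42; |p(3)| = 36; equality at z=3: no.


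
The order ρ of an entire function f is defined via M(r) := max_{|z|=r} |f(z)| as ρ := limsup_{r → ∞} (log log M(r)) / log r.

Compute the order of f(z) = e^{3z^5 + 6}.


|e^{3z^5 + 6}| = e^{Re(3·z^5) + 6} ≤ e^{3|z|^5 + 6} = e^{3r^5 + 6} on |z| = r, so ρ ≤ 5. Choosing z on |z|=r so that 3·z^5 is real positive (always possible by picking arg z appropriately) gives |f(z)| = e^{3r^5 + 6}, matching the bound. The additive constant 6 does not affect log log M(r) ~ 5·log r. Hence ρ = 5.
Therefore ρ = 5.

Order ρ = 5.


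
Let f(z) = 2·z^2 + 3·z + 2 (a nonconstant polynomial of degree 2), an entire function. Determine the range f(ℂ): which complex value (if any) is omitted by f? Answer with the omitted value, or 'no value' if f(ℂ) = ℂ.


Little Picard bounds the complement of f(ℂ) to at most one point.
For every w ∈ ℂ, the equation p(z) − w = 0 is a nonconstant polynomial in z and hence has at least one root by the fundamental theorem of algebra. So p is surjective onto ℂ, omitting no value.

Omitted value: no value.


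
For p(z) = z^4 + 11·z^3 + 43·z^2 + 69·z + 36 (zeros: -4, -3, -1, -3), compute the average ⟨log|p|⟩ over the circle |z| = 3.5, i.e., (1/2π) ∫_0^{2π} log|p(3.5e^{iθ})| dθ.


Zeros: -4, -3, -3, -1; r = 3.5.
Inside |z| < r: -3, -3, -1. Outside (|z| ≥ r): -4.
p(0) = 36, so log|p(0)| = log(36) = 3.5835.
Apply Jensen: I(r) = log|p(0)| + Σ_k log(r/|z_k|), summed over zeros inside |z| < r.
  log(r/|z_k|) for z_k = -3: log(3.5/3) = 0.1542
  log(r/|z_k|) for z_k = -1: log(3.5/1) = 1.2528
  log(r/|z_k|) for z_k = -3: log(3.5/3) = 0.1542
  Outside zeros (-4) contribute nothing to the Jensen sum.
Sum over inside zeros: 1.5611.
I(r) = log|p(0)| + (inside sum) = 3.5835 + 1.5611 = 5.1446.
Note: since some zeros are outside |z| ≤ r, the simplified n·log(r) form does NOT apply — only the inside zeros contribute.

I(r) ≈ 5.1446.


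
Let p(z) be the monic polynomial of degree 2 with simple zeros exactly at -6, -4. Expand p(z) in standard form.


The polynomial is p(z) = ∏_{α ∈ S} (z − α), where S = {-6, -4}.
Expanding the product yields: p(z) = z^2 + 10·z + 24.
The resulting polynomial has degree 2 and real coefficients as required.

p(z) = z^2 + 10·z + 24.


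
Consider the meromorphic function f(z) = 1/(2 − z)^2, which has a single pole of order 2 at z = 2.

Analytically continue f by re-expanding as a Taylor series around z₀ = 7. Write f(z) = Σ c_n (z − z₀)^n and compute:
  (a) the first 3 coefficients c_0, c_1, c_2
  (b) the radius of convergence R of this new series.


Let w = z − z₀, so z = z₀ + w.
Then 2 − z = 2 − (z₀ + w) = (2 − z₀) − w = -5 − w.
f(z) = 1/(-5 − w)^2 = (1/(-5)^2) · (1 − w/(-5))^{−2}.
By the binomial series (1−u)^{−2} = Σ_{n≥0} C(n+1, 1) u^n for |u|<1, with u = w/(-5):
  c_n = C(n+1, 1) / (-5)^(n+2).
  c_0 = 1/(-5)^2 = 1/25.
  c_1 = 2/(-5)^3 = -2/125.
  c_2 = 3/(-5)^4 = 3/625.
The series is valid for |w/d| < 1, i.e. |z − z₀| < |d|.
Radius of convergence: R = |2 − z₀| = |-5| = 5 (distance from z₀ to the singularity z = 2).

c_0 = 1/25, c_1 = -2/125, c_2 = 3/625; R = 5.


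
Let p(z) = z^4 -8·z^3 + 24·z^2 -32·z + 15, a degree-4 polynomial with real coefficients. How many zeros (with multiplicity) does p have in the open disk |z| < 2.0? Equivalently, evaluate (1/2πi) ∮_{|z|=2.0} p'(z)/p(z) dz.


The zeros of p are: 1, 3, (2 + 1i), (2 - 1i).
Their magnitudes are: 1, 3, 2.236, 2.236.
Zeros with |z| < R = 2.0: 1.
Count = 1.
By the argument principle, (1/2πi) ∮_{|z|=R} p'(z)/p(z) dz equals exactly this count.

Number of zeros inside |z| < 2.0: 1.


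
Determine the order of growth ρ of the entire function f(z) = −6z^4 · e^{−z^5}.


M(r) = max_{|z|=r} |-6|·|z|^4·|e^{−z^5}| = 6·r^4 · e^{1r^5} (the factors attain their maxima compatibly on |z|=r). Then log M(r) = log 6 + 4·log r + 1r^5, dominated by the last term, so log log M(r) ~ 5·log r. The polynomial factor -6z^4 contributes only a log r term and does not affect the order. ρ = 5.
Therefore ρ = 5.

Order ρ = 5.


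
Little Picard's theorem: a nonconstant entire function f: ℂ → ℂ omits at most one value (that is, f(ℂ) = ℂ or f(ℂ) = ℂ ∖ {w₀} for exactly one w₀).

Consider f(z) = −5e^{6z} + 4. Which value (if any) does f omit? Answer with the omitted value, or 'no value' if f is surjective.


Little Picard bounds the complement of f(ℂ) to at most one point.
e^{6z} is never zero on ℂ, so -5·e^{6z} takes every value in ℂ ∖ {0}. Adding 4 shifts the range to ℂ ∖ {4}. Thus f omits exactly the value 4.

Omitted value: 4.


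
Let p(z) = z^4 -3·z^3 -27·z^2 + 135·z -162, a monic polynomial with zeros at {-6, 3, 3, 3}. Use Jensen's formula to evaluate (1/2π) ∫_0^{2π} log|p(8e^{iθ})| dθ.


Zeros: -6, 3, 3, 3; r = 8.
Inside |z| < r: -6, 3, 3, 3. Outside (|z| ≥ r): ∅.
p(0) = -162, so log|p(0)| = log(162) = 5.0876.
Apply Jensen: I(r) = log|p(0)| + Σ_k log(r/|z_k|), summed over zeros inside |z| < r.
  log(r/|z_k|) for z_k = -6: log(8/6) = 0.2877
  log(r/|z_k|) for z_k = 3: log(8/3) = 0.9808
  log(r/|z_k|) for z_k = 3: log(8/3) = 0.9808
  log(r/|z_k|) for z_k = 3: log(8/3) = 0.9808
Sum over inside zeros: 3.2302.
I(r) = log|p(0)| + (inside sum) = 5.0876 + 3.2302 = 8.3178.
Closed form (all zeros inside, monic): I(r) = n·log(r) = 4·log(8) = 8.3178. ✓

I(r) ≈ 8.3178.


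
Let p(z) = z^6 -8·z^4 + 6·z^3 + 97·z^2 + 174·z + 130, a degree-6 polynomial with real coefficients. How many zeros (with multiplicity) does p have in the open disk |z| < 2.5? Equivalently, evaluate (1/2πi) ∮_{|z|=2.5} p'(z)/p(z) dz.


The zeros of p are: (3 + 2i), (3 - 2i), (-2 + 1i), (-2 - 1i), (-1 + 1i), (-1 - 1i).
Their magnitudes are: 3.606, 3.606, 2.236, 2.236, 1.414, 1.414.
Zeros with |z| < R = 2.5: (-2 + 1i), (-2 - 1i), (-1 + 1i), (-1 - 1i).
Count = 4.
By the argument principle, (1/2πi) ∮_{|z|=R} p'(z)/p(z) dz equals exactly this count.

Number of zeros inside |z| < 2.5: 4.


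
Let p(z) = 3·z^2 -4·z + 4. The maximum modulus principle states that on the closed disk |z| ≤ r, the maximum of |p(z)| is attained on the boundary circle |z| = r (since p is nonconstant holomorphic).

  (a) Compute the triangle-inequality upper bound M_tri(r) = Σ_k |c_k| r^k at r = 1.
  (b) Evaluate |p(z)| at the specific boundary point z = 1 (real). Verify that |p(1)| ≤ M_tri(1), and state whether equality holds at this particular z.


Coefficients: c_0 = 4, c_1 = -4, c_2 = 3. Radius r = 1.
Part (a). Triangle bound: M_tri(r) = Σ_k |c_k| r^k
  = |4|·1^0 + |-4|·1^1 + |3|·1^2
  = 4 + 4 + 3 = 11.
This bounds M(r) := max_{|z|=r} |p(z)| from above; equality holds iff all terms c_k z^k can be made to align in phase at a single z on |z|=r.
Part (b). At z = 1 (real, on the circle |z| = r):
  p(1) = (4)·1^0 + (-4)·1^1 + (3)·1^2 = 3.
  |p(1)| = 3.
Check: |p(1)| = 3 ≤ 11 = M_tri(1). ✓ Equality does not hold at z = 1 (the coefficients have mixed signs, so the terms do not all align in phase there).

M_tri(1) = 11; |p(1)| = 3; equality at z=1: no.


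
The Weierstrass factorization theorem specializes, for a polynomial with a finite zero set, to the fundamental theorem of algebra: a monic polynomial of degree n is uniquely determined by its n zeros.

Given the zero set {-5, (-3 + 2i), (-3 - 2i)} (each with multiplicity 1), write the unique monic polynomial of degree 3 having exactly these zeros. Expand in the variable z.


The polynomial is p(z) = ∏_{α ∈ S} (z − α), where S = {-5, (-3 + 2i), (-3 - 2i)}.
Expanding the product yields: p(z) = z^3 + 11·z^2 + 43·z + 65.
Note conjugate pairs combine to real quadratics: (z − (-3+2i))(z − (-3−2i)) = z² + 6z + 13.
The resulting polynomial has degree 3 and real coefficients as required.

p(z) = z^3 + 11·z^2 + 43·z + 65.


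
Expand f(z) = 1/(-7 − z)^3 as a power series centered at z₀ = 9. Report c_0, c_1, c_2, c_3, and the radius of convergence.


Let w = z − z₀, so z = z₀ + w.
Then -7 − z = -7 − (z₀ + w) = (-7 − z₀) − w = -16 − w.
f(z) = 1/(-16 − w)^3 = (1/(-16)^3) · (1 − w/(-16))^{−3}.
By the binomial series (1−u)^{−3} = Σ_{n≥0} C(n+2, 2) u^n for |u|<1, with u = w/(-16):
  c_n = C(n+2, 2) / (-16)^(n+3).
  c_0 = 1/(-16)^3 = -1/4096.
  c_1 = 3/(-16)^4 = 3/65536.
  c_2 = 6/(-16)^5 = -3/524288.
  c_3 = 10/(-16)^6 = 5/8388608.
The series is valid for |w/d| < 1, i.e. |z − z₀| < |d|.
Radius of convergence: R = |-7 − z₀| = |-16| = 16 (distance from z₀ to the singularity z = -7).

c_0 = -1/4096, c_1 = 3/65536, c_2 = -3/524288, c_3 = 5/8388608; R = 16.


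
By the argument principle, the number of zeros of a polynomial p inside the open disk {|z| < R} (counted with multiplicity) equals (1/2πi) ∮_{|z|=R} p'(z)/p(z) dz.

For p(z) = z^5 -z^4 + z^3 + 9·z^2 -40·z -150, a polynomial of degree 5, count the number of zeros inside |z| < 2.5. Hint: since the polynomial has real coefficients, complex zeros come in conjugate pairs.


The zeros of p are: 3, (-2 + 1i), (-2 - 1i), (1 + 3i), (1 - 3i).
Their magnitudes are: 3, 2.236, 2.236, 3.162, 3.162.
Zeros with |z| < R = 2.5: (-2 + 1i), (-2 - 1i).
Count = 2.
By the argument principle, (1/2πi) ∮_{|z|=R} p'(z)/p(z) dz equals exactly this count.

Number of zeros inside |z| < 2.5: 2.


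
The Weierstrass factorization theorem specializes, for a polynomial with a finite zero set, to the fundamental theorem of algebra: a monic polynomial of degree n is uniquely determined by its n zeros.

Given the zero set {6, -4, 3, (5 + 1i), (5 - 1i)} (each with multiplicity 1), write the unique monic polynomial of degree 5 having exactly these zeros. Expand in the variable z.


The polynomial is p(z) = ∏_{α ∈ S} (z − α), where S = {6, -4, 3, (5 + 1i), (5 - 1i)}.
Expanding the product yields: p(z) = z^5 -15·z^4 + 58·z^3 + 122·z^2 -1188·z + 1872.
Note conjugate pairs combine to real quadratics: (z − (5+1i))(z − (5−1i)) = z² − 10z + 26.
The resulting polynomial has degree 5 and real coefficients as required.

p(z) = z^5 -15·z^4 + 58·z^3 + 122·z^2 -1188·z + 1872.


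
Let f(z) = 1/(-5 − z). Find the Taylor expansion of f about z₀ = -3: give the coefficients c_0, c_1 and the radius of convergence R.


Let w = z − z₀, so z = z₀ + w.
Then -5 − z = -5 − (z₀ + w) = (-5 − z₀) − w = -2 − w.
f(z) = 1/(-2 − w) = (1/(-2)) · 1/(1 − w/(-2)) = Σ_{n≥0} w^n / (-2)^(n+1).
So c_n = 1/(-2)^(n+1):
  c_0 = 1/(-2)^1 = -1/2.
  c_1 = 1/(-2)^2 = 1/4.
The series is valid for |w/d| < 1, i.e. |z − z₀| < |d|.
Radius of convergence: R = |-5 − z₀| = |-2| = 2 (distance from z₀ to the singularity z = -5).

c_0 = -1/2, c_1 = 1/4; R = 2.


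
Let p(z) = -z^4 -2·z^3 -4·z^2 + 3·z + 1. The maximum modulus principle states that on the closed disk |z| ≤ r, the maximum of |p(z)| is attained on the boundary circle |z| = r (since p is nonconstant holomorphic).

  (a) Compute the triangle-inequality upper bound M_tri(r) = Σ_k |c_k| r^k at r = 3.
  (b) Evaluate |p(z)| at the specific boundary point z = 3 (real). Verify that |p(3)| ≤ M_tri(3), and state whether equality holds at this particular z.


Coefficients: c_0 = 1, c_1 = 3, c_2 = -4, c_3 = -2, c_4 = -1. Radius r = 3.
Part (a). Triangle bound: M_tri(r) = Σ_k |c_k| r^k
  = |1|·3^0 + |3|·3^1 + |-4|·3^2 + |-2|·3^3 + |-1|·3^4
  = 1 + 9 + 36 + 54 + 81 = 181.
This bounds M(r) := max_{|z|=r} |p(z)| from above; equality holds iff all terms c_k z^k can be made to align in phase at a single z on |z|=r.
Part (b). At z = 3 (real, on the circle |z| = r):
  p(3) = (1)·3^0 + (3)·3^1 + (-4)·3^2 + (-2)·3^3 + (-1)·3^4 = -161.
  |p(3)| = 161.
Check: |p(3)| = 161 ≤ 181 = M_tri(3). ✓ Equality does not hold at z = 3 (the coefficients have mixed signs, so the terms do not all align in phase there).

M_tri(3) = 181; |p(3)| = 161; equality at z=3: no.


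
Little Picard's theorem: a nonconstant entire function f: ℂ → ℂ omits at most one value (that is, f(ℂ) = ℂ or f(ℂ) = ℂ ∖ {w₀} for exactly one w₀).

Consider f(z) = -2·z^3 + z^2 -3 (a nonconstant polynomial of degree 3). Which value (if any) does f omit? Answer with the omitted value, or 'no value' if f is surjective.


Little Picard bounds the complement of f(ℂ) to at most one point.
For every w ∈ ℂ, the equation p(z) − w = 0 is a nonconstant polynomial in z and hence has at least one root by the fundamental theorem of algebra. So p is surjective onto ℂ, omitting no value.

Omitted value: no value.


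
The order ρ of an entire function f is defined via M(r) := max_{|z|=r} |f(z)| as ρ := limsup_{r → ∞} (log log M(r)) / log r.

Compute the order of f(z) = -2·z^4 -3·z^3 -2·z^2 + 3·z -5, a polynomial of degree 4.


|f(z)| ≤ Σ|c_k|·r^k = O(r^4) as r → ∞. Polynomial growth is O(e^{r^ε}) for every ε > 0 (since r^4/e^{r^ε} → 0), so ρ ≤ ε for all ε > 0, i.e. ρ = 0. Every nonconstant polynomial has order 0.
Therefore ρ = 0.

Order ρ = 0.


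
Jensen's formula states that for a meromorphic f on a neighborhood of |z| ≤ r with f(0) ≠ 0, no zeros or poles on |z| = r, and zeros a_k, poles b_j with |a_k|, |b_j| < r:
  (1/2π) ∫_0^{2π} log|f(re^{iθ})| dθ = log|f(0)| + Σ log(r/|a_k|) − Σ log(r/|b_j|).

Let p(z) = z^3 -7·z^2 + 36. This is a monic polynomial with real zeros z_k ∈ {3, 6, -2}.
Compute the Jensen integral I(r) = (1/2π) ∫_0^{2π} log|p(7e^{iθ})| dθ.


Zeros: -2, 3, 6; r = 7.
Inside |z| < r: -2, 3, 6. Outside (|z| ≥ r): ∅.
p(0) = 36, so log|p(0)| = log(36) = 3.5835.
Apply Jensen: I(r) = log|p(0)| + Σ_k log(r/|z_k|), summed over zeros inside |z| < r.
  log(r/|z_k|) for z_k = 3: log(7/3) = 0.8473
  log(r/|z_k|) for z_k = 6: log(7/6) = 0.1542
  log(r/|z_k|) for z_k = -2: log(7/2) = 1.2528
Sum over inside zeros: 2.2542.
I(r) = log|p(0)| + (inside sum) = 3.5835 + 2.2542 = 5.8377.
Closed form (all zeros inside, monic): I(r) = n·log(r) = 3·log(7) = 5.8377. ✓

I(r) ≈ 5.8377.


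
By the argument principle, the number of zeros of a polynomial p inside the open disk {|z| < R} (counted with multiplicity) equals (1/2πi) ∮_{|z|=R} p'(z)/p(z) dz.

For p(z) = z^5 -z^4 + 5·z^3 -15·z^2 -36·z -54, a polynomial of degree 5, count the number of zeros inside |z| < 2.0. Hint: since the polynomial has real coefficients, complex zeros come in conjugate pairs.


The zeros of p are: 3, (0 + 3i), (0 - 3i), (-1 + 1i), (-1 - 1i).
Their magnitudes are: 3, 3, 3, 1.414, 1.414.
Zeros with |z| < R = 2.0: (-1 + 1i), (-1 - 1i).
Count = 2.
By the argument principle, (1/2πi) ∮_{|z|=R} p'(z)/p(z) dz equals exactly this count.

Number of zeros inside |z| < 2.0: 2.


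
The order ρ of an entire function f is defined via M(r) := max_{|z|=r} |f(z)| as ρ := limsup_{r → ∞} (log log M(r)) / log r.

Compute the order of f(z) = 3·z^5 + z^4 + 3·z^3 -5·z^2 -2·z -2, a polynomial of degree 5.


|f(z)| ≤ Σ|c_k|·r^k = O(r^5) as r → ∞. Polynomial growth is O(e^{r^ε}) for every ε > 0 (since r^5/e^{r^ε} → 0), so ρ ≤ ε for all ε > 0, i.e. ρ = 0. Every nonconstant polynomial has order 0.
Therefore ρ = 0.

Order ρ = 0.


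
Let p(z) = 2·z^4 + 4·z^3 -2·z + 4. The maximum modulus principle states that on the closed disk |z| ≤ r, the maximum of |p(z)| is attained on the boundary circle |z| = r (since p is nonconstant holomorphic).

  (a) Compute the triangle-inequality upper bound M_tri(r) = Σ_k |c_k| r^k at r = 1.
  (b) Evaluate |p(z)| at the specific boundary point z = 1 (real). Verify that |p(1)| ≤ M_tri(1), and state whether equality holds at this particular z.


Coefficients: c_0 = 4, c_1 = -2, c_2 = 0, c_3 = 4, c_4 = 2. Radius r = 1.
Part (a). Triangle bound: M_tri(r) = Σ_k |c_k| r^k
  = |4|·1^0 + |-2|·1^1 + |0|·1^2 + |4|·1^3 + |2|·1^4
  = 4 + 2 + 0 + 4 + 2 = 12.
This bounds M(r) := max_{|z|=r} |p(z)| from above; equality holds iff all terms c_k z^k can be made to align in phase at a single z on |z|=r.
Part (b). At z = 1 (real, on the circle |z| = r):
  p(1) = (4)·1^0 + (-2)·1^1 + (0)·1^2 + (4)·1^3 + (2)·1^4 = 8.
  |p(1)| = 8.
Check: |p(1)| = 8 ≤ 12 = M_tri(1). ✓ Equality does not hold at z = 1 (the coefficients have mixed signs, so the terms do not all align in phase there).

M_tri(1) = 12; |p(1)| = 8; equality at z=1: no.


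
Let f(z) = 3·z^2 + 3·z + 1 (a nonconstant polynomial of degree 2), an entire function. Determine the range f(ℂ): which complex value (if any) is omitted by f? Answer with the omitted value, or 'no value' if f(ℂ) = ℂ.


Little Picard bounds the complement of f(ℂ) to at most one point.
For every w ∈ ℂ, the equation p(z) − w = 0 is a nonconstant polynomial in z and hence has at least one root by the fundamental theorem of algebra. So p is surjective onto ℂ, omitting no value.

Omitted value: no value.


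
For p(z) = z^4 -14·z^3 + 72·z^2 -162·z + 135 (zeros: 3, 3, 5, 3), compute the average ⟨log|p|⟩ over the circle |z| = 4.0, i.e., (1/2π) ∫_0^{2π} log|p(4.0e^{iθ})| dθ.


Zeros: 3, 3, 3, 5; r = 4.0.
Inside |z| < r: 3, 3, 3. Outside (|z| ≥ r): 5.
p(0) = 135, so log|p(0)| = log(135) = 4.9053.
Apply Jensen: I(r) = log|p(0)| + Σ_k log(r/|z_k|), summed over zeros inside |z| < r.
  log(r/|z_k|) for z_k = 3: log(4.0/3) = 0.2877
  log(r/|z_k|) for z_k = 3: log(4.0/3) = 0.2877
  log(r/|z_k|) for z_k = 3: log(4.0/3) = 0.2877
  Outside zeros (5) contribute nothing to the Jensen sum.
Sum over inside zeros: 0.8630.
I(r) = log|p(0)| + (inside sum) = 4.9053 + 0.8630 = 5.7683.
Note: since some zeros are outside |z| ≤ r, the simplified n·log(r) form does NOT apply — only the inside zeros contribute.

I(r) ≈ 5.7683.


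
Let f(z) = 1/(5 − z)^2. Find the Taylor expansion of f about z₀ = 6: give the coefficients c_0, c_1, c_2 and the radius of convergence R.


Let w = z − z₀, so z = z₀ + w.
Then 5 − z = 5 − (z₀ + w) = (5 − z₀) − w = -1 − w.
f(z) = 1/(-1 − w)^2 = (1/(-1)^2) · (1 − w/(-1))^{−2}.
By the binomial series (1−u)^{−2} = Σ_{n≥0} C(n+1, 1) u^n for |u|<1, with u = w/(-1):
  c_n = C(n+1, 1) / (-1)^(n+2).
  c_0 = 1/(-1)^2 = 1.
  c_1 = 2/(-1)^3 = -2.
  c_2 = 3/(-1)^4 = 3.
The series is valid for |w/d| < 1, i.e. |z − z₀| < |d|.
Radius of convergence: R = |5 − z₀| = |-1| = 1 (distance from z₀ to the singularity z = 5).

c_0 = 1, c_1 = -2, c_2 = 3; R = 1.


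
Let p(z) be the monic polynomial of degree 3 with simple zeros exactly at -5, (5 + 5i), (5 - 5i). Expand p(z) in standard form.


The polynomial is p(z) = ∏_{α ∈ S} (z − α), where S = {-5, (5 + 5i), (5 - 5i)}.
Expanding the product yields: p(z) = z^3 -5·z^2 + 250.
Note conjugate pairs combine to real quadratics: (z − (5+5i))(z − (5−5i)) = z² − 10z + 50.
The resulting polynomial has degree 3 and real coefficients as required.

p(z) = z^3 -5·z^2 + 250.


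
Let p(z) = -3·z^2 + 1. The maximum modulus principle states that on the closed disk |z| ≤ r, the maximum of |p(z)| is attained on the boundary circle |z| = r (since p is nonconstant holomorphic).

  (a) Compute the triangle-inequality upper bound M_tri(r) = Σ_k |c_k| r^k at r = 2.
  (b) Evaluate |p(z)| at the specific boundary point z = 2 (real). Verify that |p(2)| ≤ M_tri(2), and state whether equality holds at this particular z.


Coefficients: c_0 = 1, c_1 = 0, c_2 = -3. Radius r = 2.
Part (a). Triangle bound: M_tri(r) = Σ_k |c_k| r^k
  = |1|·2^0 + |0|·2^1 + |-3|·2^2
  = 1 + 0 + 12 = 13.
This bounds M(r) := max_{|z|=r} |p(z)| from above; equality holds iff all terms c_k z^k can be made to align in phase at a single z on |z|=r.
Part (b). At z = 2 (real, on the circle |z| = r):
  p(2) = (1)·2^0 + (0)·2^1 + (-3)·2^2 = -11.
  |p(2)| = 11.
Check: |p(2)| = 11 ≤ 13 = M_tri(2). ✓ Equality does not hold at z = 2 (the coefficients have mixed signs, so the terms do not all align in phase there).

M_tri(2) = 13; |p(2)| = 11; equality at z=2: no.


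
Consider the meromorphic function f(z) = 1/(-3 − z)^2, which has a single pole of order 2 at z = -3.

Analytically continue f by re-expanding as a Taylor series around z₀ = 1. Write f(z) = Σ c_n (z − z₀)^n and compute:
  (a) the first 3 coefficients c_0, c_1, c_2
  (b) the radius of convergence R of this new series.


Let w = z − z₀, so z = z₀ + w.
Then -3 − z = -3 − (z₀ + w) = (-3 − z₀) − w = -4 − w.
f(z) = 1/(-4 − w)^2 = (1/(-4)^2) · (1 − w/(-4))^{−2}.
By the binomial series (1−u)^{−2} = Σ_{n≥0} C(n+1, 1) u^n for |u|<1, with u = w/(-4):
  c_n = C(n+1, 1) / (-4)^(n+2).
  c_0 = 1/(-4)^2 = 1/16.
  c_1 = 2/(-4)^3 = -1/32.
  c_2 = 3/(-4)^4 = 3/256.
The series is valid for |w/d| < 1, i.e. |z − z₀| < |d|.
Radius of convergence: R = |-3 − z₀| = |-4| = 4 (distance from z₀ to the singularity z = -3).

c_0 = 1/16, c_1 = -1/32, c_2 = 3/256; R = 4.


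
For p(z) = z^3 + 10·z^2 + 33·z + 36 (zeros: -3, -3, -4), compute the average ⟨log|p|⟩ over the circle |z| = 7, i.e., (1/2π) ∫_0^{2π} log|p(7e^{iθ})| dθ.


Zeros: -4, -3, -3; r = 7.
Inside |z| < r: -4, -3, -3. Outside (|z| ≥ r): ∅.
p(0) = 36, so log|p(0)| = log(36) = 3.5835.
Apply Jensen: I(r) = log|p(0)| + Σ_k log(r/|z_k|), summed over zeros inside |z| < r.
  log(r/|z_k|) for z_k = -3: log(7/3) = 0.8473
  log(r/|z_k|) for z_k = -3: log(7/3) = 0.8473
  log(r/|z_k|) for z_k = -4: log(7/4) = 0.5596
Sum over inside zeros: 2.2542.
I(r) = log|p(0)| + (inside sum) = 3.5835 + 2.2542 = 5.8377.
Closed form (all zeros inside, monic): I(r) = n·log(r) = 3·log(7) = 5.8377. ✓

I(r) ≈ 5.8377.


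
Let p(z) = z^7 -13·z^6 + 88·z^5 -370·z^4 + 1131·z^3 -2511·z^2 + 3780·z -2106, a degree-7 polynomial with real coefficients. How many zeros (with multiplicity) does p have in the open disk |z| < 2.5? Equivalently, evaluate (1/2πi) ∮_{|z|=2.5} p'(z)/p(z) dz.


The zeros of p are: (3 + 2i), (3 - 2i), (3 + 3i), (3 - 3i), 1, (0 + 3i), (0 - 3i).
Their magnitudes are: 3.606, 3.606, 4.243, 4.243, 1, 3, 3.
Zeros with |z| < R = 2.5: 1.
Count = 1.
By the argument principle, (1/2πi) ∮_{|z|=R} p'(z)/p(z) dz equals exactly this count.

Number of zeros inside |z| < 2.5: 1.


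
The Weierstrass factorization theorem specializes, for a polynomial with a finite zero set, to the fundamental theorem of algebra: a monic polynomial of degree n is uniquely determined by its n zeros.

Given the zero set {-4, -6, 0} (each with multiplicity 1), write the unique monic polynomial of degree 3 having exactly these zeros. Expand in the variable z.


The polynomial is p(z) = ∏_{α ∈ S} (z − α), where S = {-4, -6, 0}.
Expanding the product yields: p(z) = z^3 + 10·z^2 + 24·z.
The resulting polynomial has degree 3 and real coefficients as required.

p(z) = z^3 + 10·z^2 + 24·z.


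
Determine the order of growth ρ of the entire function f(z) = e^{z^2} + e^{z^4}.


Each summand is entire of order 2 and 4 respectively (as in the single-exponential case). The order of a sum is at most the max of the orders, so ρ ≤ 4. For the lower bound: on |z|=r choose arg z so that 1z^4 is real positive; then |e^{1z^4}| = e^{1r^4} while |e^{1z^2}| ≤ e^{1r^2} = o(e^{1r^4}). So |f| ≥ e^{1r^4}(1 − o(1)) and ρ ≥ 4. Hence ρ = max(2, 4) = 4.
Therefore ρ = 4.

Order ρ = 4.


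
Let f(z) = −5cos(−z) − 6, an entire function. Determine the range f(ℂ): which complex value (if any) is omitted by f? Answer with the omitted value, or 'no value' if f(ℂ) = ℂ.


Little Picard bounds the complement of f(ℂ) to at most one point.
cos is entire and surjective onto ℂ: for every w ∈ ℂ, cos(ζ) = w has a solution ζ ∈ ℂ (e.g., via the complex inverse arccos). With ζ = −z this gives z = ζ/(-1). Then -5·cos(−z) takes every value in -5·ℂ = ℂ, and adding -6 is a bijection of ℂ. So f is surjective and omits no value. (Note: only on the real line is cos bounded by [−1, 1].)

Omitted value: no value.


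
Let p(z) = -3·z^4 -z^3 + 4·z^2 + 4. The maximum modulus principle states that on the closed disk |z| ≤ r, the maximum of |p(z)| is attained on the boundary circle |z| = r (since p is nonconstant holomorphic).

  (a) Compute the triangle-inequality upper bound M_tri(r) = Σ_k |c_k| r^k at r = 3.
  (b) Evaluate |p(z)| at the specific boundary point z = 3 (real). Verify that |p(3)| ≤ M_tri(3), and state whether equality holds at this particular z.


Coefficients: c_0 = 4, c_1 = 0, c_2 = 4, c_3 = -1, c_4 = -3. Radius r = 3.
Part (a). Triangle bound: M_tri(r) = Σ_k |c_k| r^k
  = |4|·3^0 + |0|·3^1 + |4|·3^2 + |-1|·3^3 + |-3|·3^4
  = 4 + 0 + 36 + 27 + 243 = 310.
This bounds M(r) := max_{|z|=r} |p(z)| from above; equality holds iff all terms c_k z^k can be made to align in phase at a single z on |z|=r.
Part (b). At z = 3 (real, on the circle |z| = r):
  p(3) = (4)·3^0 + (0)·3^1 + (4)·3^2 + (-1)·3^3 + (-3)·3^4 = -230.
  |p(3)| = 230.
Check: |p(3)| = 230 ≤ 310 = M_tri(3). ✓ Equality does not hold at z = 3 (the coefficients have mixed signs, so the terms do not all align in phase there).

M_tri(3) = 310; |p(3)| = 230; equality at z=3: no.


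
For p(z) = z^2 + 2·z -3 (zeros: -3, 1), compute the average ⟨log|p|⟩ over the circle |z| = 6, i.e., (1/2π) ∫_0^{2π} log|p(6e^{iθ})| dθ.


Zeros: -3, 1; r = 6.
Inside |z| < r: -3, 1. Outside (|z| ≥ r): ∅.
p(0) = -3, so log|p(0)| = log(3) = 1.0986.
Apply Jensen: I(r) = log|p(0)| + Σ_k log(r/|z_k|), summed over zeros inside |z| < r.
  log(r/|z_k|) for z_k = -3: log(6/3) = 0.6931
  log(r/|z_k|) for z_k = 1: log(6/1) = 1.7918
Sum over inside zeros: 2.4849.
I(r) = log|p(0)| + (inside sum) = 1.0986 + 2.4849 = 3.5835.
Closed form (all zeros inside, monic): I(r) = n·log(r) = 2·log(6) = 3.5835. ✓

I(r) ≈ 3.5835.


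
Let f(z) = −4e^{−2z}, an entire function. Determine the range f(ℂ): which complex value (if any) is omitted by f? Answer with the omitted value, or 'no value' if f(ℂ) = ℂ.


Little Picard bounds the complement of f(ℂ) to at most one point.
e^{−2z} is never zero on ℂ, so -4·e^{−2z} takes every value in ℂ ∖ {0}. Adding 0 shifts the range to ℂ ∖ {0}. Thus f omits exactly the value 0.

Omitted value: 0.


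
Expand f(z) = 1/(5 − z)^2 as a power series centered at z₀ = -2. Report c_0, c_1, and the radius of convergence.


Let w = z − z₀, so z = z₀ + w.
Then 5 − z = 5 − (z₀ + w) = (5 − z₀) − w = 7 − w.
f(z) = 1/(7 − w)^2 = (1/(7)^2) · (1 − w/(7))^{−2}.
By the binomial series (1−u)^{−2} = Σ_{n≥0} C(n+1, 1) u^n for |u|<1, with u = w/(7):
  c_n = C(n+1, 1) / (7)^(n+2).
  c_0 = 1/(7)^2 = 1/49.
  c_1 = 2/(7)^3 = 2/343.
The series is valid for |w/d| < 1, i.e. |z − z₀| < |d|.
Radius of convergence: R = |5 − z₀| = |7| = 7 (distance from z₀ to the singularity z = 5).

c_0 = 1/49, c_1 = 2/343; R = 7.


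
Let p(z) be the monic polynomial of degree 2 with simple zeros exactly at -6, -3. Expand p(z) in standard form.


The polynomial is p(z) = ∏_{α ∈ S} (z − α), where S = {-6, -3}.
Expanding the product yields: p(z) = z^2 + 9·z + 18.
The resulting polynomial has degree 2 and real coefficients as required.

p(z) = z^2 + 9·z + 18.


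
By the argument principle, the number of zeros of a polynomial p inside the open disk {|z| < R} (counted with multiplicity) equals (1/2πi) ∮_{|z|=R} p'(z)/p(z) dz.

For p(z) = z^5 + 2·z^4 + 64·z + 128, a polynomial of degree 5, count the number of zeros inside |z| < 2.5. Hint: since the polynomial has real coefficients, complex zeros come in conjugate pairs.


The zeros of p are: (-2 + 2i), (-2 - 2i), (2 + 2i), (2 - 2i), -2.
Their magnitudes are: 2.828, 2.828, 2.828, 2.828, 2.
Zeros with |z| < R = 2.5: -2.
Count = 1.
By the argument principle, (1/2πi) ∮_{|z|=R} p'(z)/p(z) dz equals exactly this count.

Number of zeros inside |z| < 2.5: 1.


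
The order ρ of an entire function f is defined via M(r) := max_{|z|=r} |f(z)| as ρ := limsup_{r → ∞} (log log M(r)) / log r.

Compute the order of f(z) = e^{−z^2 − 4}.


|e^{−z^2 − 4}| = e^{Re(-1·z^2) + -4} ≤ e^{1|z|^2 + -4} = e^{1r^2 + -4} on |z| = r, so ρ ≤ 2. Choosing z on |z|=r so that -1·z^2 is real positive (always possible by picking arg z appropriately) gives |f(z)| = e^{1r^2 + -4}, matching the bound. The additive constant -4 does not affect log log M(r) ~ 2·log r. Hence ρ = 2.
Therefore ρ = 2.

Order ρ = 2.


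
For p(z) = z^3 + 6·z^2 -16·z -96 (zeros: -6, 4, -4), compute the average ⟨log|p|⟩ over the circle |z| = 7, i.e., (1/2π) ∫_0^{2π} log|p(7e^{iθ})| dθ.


Zeros: -6, -4, 4; r = 7.
Inside |z| < r: -6, -4, 4. Outside (|z| ≥ r): ∅.
p(0) = -96, so log|p(0)| = log(96) = 4.5643.
Apply Jensen: I(r) = log|p(0)| + Σ_k log(r/|z_k|), summed over zeros inside |z| < r.
  log(r/|z_k|) for z_k = -6: log(7/6) = 0.1542
  log(r/|z_k|) for z_k = 4: log(7/4) = 0.5596
  log(r/|z_k|) for z_k = -4: log(7/4) = 0.5596
Sum over inside zeros: 1.2734.
I(r) = log|p(0)| + (inside sum) = 4.5643 + 1.2734 = 5.8377.
Closed form (all zeros inside, monic): I(r) = n·log(r) = 3·log(7) = 5.8377. ✓

I(r) ≈ 5.8377.
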